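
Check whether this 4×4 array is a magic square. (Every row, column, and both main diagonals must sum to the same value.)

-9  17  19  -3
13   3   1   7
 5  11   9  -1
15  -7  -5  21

Yes

Row 1: -9 + 17 + 19 + (-3) = 24.
Row 2: 13 + 3 + 1 + 7 = 24.
Row 3: 5 + 11 + 9 + (-1) = 24.
Row 4: 15 + (-7) + (-5) + 21 = 24.
Column 1: -9 + 13 + 5 + 15 = 24.
Column 2: 17 + 3 + 11 + (-7) = 24.
Column 3: 19 + 1 + 9 + (-5) = 24.
Column 4: -3 + 7 + (-1) + 21 = 24.
Main diagonal: -9 + 3 + 9 + 21 = 24.
Anti-diagonal: -3 + 1 + 11 + 15 = 24.
All lines sum to 24.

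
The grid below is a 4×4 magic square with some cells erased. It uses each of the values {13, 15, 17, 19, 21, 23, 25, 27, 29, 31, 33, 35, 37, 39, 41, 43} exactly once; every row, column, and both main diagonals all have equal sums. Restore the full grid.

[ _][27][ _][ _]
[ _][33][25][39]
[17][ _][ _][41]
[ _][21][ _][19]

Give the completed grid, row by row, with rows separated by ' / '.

37 27 35 13 / 15 33 25 39 / 17 31 23 41 / 43 21 29 19

The 16 entries sum to 448, so each line sums to 448/4 = 112.
Row 2 must total 112; the given cells sum to 97, so (2,1) = 15.
The remaining cell in column 2 is (3,2) = 112 − 81 = 31.
Column 4: 39 + 41 + 19 + ? = 112, so (1,4) = 13.
Anti-diagonal must total 112; the given cells sum to 69, so (4,1) = 43.
Row 3: 17 + 31 + 41 + ? = 112, so (3,3) = 23.
Using row 4: 43 + 21 + 19 + ? → (4,3) = 112 − 83 = 29.
The remaining cell in column 1 is (1,1) = 112 − 75 = 37.
Column 3 needs 112; the known cells sum to 77, so (1,3) = 35.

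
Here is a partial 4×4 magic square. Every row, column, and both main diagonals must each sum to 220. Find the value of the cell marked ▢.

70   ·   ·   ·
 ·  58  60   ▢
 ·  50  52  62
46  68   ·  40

54

Using row 3: 50 + 52 + 62 + ? → (3,1) = 220 − 164 = 56.
Row 4 must total 220; the given cells sum to 154, so (4,3) = 66.
Column 1 needs 220; the known cells sum to 172, so (2,1) = 48.
Column 2 must total 220; the given cells sum to 176, so (1,2) = 44.
Column 3 must total 220; the given cells sum to 178, so (1,3) = 42.
Anti-diagonal must total 220; the given cells sum to 156, so (1,4) = 64.
Row 2 needs 220; the known cells sum to 166, so (2,4) = 54.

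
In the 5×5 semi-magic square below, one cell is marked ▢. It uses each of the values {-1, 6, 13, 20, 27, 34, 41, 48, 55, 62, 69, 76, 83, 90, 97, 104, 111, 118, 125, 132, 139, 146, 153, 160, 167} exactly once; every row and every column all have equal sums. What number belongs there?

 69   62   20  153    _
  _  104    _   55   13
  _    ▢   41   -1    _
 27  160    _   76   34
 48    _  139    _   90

83

The 25 entries sum to 2075, so each line sums to 2075/5 = 415.
The remaining cell in row 1 is (1,5) = 415 − 304 = 111.
The remaining cell in row 4 is (4,3) = 415 − 297 = 118.
Column 3 must total 415; the given cells sum to 318, so (2,3) = 97.
Column 4 must total 415; the given cells sum to 283, so (5,4) = 132.
Column 5 needs 415; the known cells sum to 248, so (3,5) = 167.
From row 2, 415 − (104 + 97 + 55 + 13) gives (2,1) = 146.
Row 5: 48 + 139 + 132 + 90 + ? = 415, so (5,2) = 6.
Column 1: 69 + 146 + 27 + 48 + ? = 415, so (3,1) = 125.
The remaining cell in column 2 is (3,2) = 415 − 332 = 83.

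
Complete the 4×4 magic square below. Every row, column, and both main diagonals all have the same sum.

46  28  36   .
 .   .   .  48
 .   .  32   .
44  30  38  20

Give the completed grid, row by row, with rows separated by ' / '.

Row 4 is already complete: 44 + 30 + 38 + 20 = 132, so that is the magic constant.
Row 1 needs 132; the known cells sum to 110, so (1,4) = 22.
Column 3 must total 132; the given cells sum to 106, so (2,3) = 26.
Column 4: 22 + 48 + 20 + ? = 132, so (3,4) = 42.
Main diagonal: 46 + 32 + 20 + ? = 132, so (2,2) = 34.
Anti-diagonal needs 132; the known cells sum to 92, so (3,2) = 40.
Row 2: 34 + 26 + 48 + ? = 132, so (2,1) = 24.
From row 3, 132 − (40 + 32 + 42) gives (3,1) = 18.

46 28 36 22 / 24 34 26 48 / 18 40 32 42 / 44 30 38 20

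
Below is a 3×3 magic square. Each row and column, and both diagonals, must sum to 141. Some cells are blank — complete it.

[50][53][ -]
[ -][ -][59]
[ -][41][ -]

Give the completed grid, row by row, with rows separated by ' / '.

From row 1, 141 − (50 + 53) gives (1,3) = 38.
Column 2 needs 141; the known cells sum to 94, so (2,2) = 47.
From column 3, 141 − (38 + 59) gives (3,3) = 44.
The remaining cell in anti-diagonal is (3,1) = 141 − 85 = 56.
From row 2, 141 − (47 + 59) gives (2,1) = 35.

50 53 38 / 35 47 59 / 56 41 44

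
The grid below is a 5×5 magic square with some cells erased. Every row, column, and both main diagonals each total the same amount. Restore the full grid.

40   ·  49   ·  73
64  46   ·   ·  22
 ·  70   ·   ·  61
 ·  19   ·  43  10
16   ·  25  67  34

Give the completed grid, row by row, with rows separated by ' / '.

Column 5 is already complete: 73 + 22 + 61 + 10 + 34 = 200, so that is the magic constant.
From row 5, 200 − (16 + 25 + 67 + 34) gives (5,2) = 58.
From column 2, 200 − (46 + 70 + 19 + 58) gives (1,2) = 7.
Main diagonal must total 200; the given cells sum to 163, so (3,3) = 37.
The remaining cell in anti-diagonal is (2,4) = 200 − 145 = 55.
Using row 1: 40 + 7 + 49 + 73 + ? → (1,4) = 200 − 169 = 31.
The remaining cell in row 2 is (2,3) = 200 − 187 = 13.
Column 3 must total 200; the given cells sum to 124, so (4,3) = 76.
Column 4: 31 + 55 + 43 + 67 + ? = 200, so (3,4) = 4.
Row 3: 70 + 37 + 4 + 61 + ? = 200, so (3,1) = 28.
Row 4: 19 + 76 + 43 + 10 + ? = 200, so (4,1) = 52.

40 7 49 31 73 / 64 46 13 55 22 / 28 70 37 4 61 / 52 19 76 43 10 / 16 58 25 67 34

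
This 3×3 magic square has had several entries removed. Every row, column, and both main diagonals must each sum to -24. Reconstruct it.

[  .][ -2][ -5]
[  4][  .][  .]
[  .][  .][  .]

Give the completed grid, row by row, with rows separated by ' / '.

Row 1: -2 + (-5) + ? = -24, so (1,1) = -17.
Column 1 must total -24; the given cells sum to -13, so (3,1) = -11.
Using anti-diagonal: -5 + (-11) + ? → (2,2) = -24 − (-16) = -8.
Using row 2: 4 + (-8) + ? → (2,3) = -24 − (-4) = -20.
Column 2 needs -24; the known cells sum to -10, so (3,2) = -14.
Column 3: -5 + (-20) + ? = -24, so (3,3) = 1.

-17 -2 -5 / 4 -8 -20 / -11 -14 1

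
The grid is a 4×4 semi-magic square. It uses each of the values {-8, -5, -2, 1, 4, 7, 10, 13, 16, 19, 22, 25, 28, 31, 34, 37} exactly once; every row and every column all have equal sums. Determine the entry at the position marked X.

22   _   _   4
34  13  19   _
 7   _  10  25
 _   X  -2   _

The 16 entries sum to 232, so each line sums to 232/4 = 58.
Row 2 must total 58; the given cells sum to 66, so (2,4) = -8.
Row 3: 7 + 10 + 25 + ? = 58, so (3,2) = 16.
Column 1 must total 58; the given cells sum to 63, so (4,1) = -5.
Using column 3: 19 + 10 + (-2) + ? → (1,3) = 58 − 27 = 31.
Column 4 needs 58; the known cells sum to 21, so (4,4) = 37.
Row 1 needs 58; the known cells sum to 57, so (1,2) = 1.
Row 4 must total 58; the given cells sum to 30, so (4,2) = 28.

28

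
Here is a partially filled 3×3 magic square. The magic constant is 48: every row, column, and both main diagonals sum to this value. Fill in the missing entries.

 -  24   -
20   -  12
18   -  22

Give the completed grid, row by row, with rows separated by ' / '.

Using row 2: 20 + 12 + ? → (2,2) = 48 − 32 = 16.
Row 3: 18 + 22 + ? = 48, so (3,2) = 8.
Column 1: 20 + 18 + ? = 48, so (1,1) = 10.
Column 3: 12 + 22 + ? = 48, so (1,3) = 14.

10 24 14 / 20 16 12 / 18 8 22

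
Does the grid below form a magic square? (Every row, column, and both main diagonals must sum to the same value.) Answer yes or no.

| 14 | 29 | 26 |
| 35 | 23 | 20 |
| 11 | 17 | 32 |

Row 1: 14 + 29 + 26 = 69.
Row 2: 35 + 23 + 20 = 78.
Row 3: 11 + 17 + 32 = 60.
Column 1: 14 + 35 + 11 = 60.
Column 2: 29 + 23 + 17 = 69.
Column 3: 26 + 20 + 32 = 78.
Main diagonal: 14 + 23 + 32 = 69.
Anti-diagonal: 26 + 23 + 11 = 60.

No — row 2 sums to 78 but main diagonal sums to 69.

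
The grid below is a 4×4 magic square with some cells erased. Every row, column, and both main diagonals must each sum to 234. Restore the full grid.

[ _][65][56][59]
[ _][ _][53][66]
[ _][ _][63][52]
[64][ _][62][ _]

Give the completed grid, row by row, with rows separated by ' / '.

The remaining cell in row 1 is (1,1) = 234 − 180 = 54.
Using column 4: 59 + 66 + 52 + ? → (4,4) = 234 − 177 = 57.
Main diagonal must total 234; the given cells sum to 174, so (2,2) = 60.
Using anti-diagonal: 59 + 53 + 64 + ? → (3,2) = 234 − 176 = 58.
Row 2 needs 234; the known cells sum to 179, so (2,1) = 55.
From row 3, 234 − (58 + 63 + 52) gives (3,1) = 61.
Row 4: 64 + 62 + 57 + ? = 234, so (4,2) = 51.

54 65 56 59 / 55 60 53 66 / 61 58 63 52 / 64 51 62 57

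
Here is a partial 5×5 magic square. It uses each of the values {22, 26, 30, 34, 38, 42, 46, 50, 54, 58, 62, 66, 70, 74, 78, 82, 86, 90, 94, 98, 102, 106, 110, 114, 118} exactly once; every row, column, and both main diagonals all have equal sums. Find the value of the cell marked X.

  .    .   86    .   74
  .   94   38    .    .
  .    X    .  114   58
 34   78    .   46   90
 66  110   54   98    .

The 25 entries sum to 1750, so each line sums to 1750/5 = 350.
Row 4: 34 + 78 + 46 + 90 + ? = 350, so (4,3) = 102.
Row 5: 66 + 110 + 54 + 98 + ? = 350, so (5,5) = 22.
Column 3 needs 350; the known cells sum to 280, so (3,3) = 70.
Column 5 must total 350; the given cells sum to 244, so (2,5) = 106.
Main diagonal: 94 + 70 + 46 + 22 + ? = 350, so (1,1) = 118.
Using anti-diagonal: 74 + 70 + 78 + 66 + ? → (2,4) = 350 − 288 = 62.
Row 2 must total 350; the given cells sum to 300, so (2,1) = 50.
The remaining cell in column 1 is (3,1) = 350 − 268 = 82.
The remaining cell in column 4 is (1,4) = 350 − 320 = 30.
Using row 1: 118 + 86 + 30 + 74 + ? → (1,2) = 350 − 308 = 42.
Row 3: 82 + 70 + 114 + 58 + ? = 350, so (3,2) = 26.

26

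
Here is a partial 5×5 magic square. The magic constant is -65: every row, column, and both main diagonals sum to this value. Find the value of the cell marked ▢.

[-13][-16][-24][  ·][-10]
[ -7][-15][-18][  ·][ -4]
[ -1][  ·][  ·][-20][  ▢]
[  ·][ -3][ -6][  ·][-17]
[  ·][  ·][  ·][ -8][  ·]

-23

Row 1: -13 + (-16) + (-24) + (-10) + ? = -65, so (1,4) = -2.
From row 2, -65 − (-7 + (-15) + (-18) + (-4)) gives (2,4) = -21.
Column 4 needs -65; the known cells sum to -51, so (4,4) = -14.
From row 4, -65 − (-3 + (-6) + (-14) + (-17)) gives (4,1) = -25.
Column 1 needs -65; the known cells sum to -46, so (5,1) = -19.
Using anti-diagonal: -10 + (-21) + (-3) + (-19) + ? → (3,3) = -65 − (-53) = -12.
Using column 3: -24 + (-18) + (-12) + (-6) + ? → (5,3) = -65 − (-60) = -5.
Main diagonal: -13 + (-15) + (-12) + (-14) + ? = -65, so (5,5) = -11.
Using row 5: -19 + (-5) + (-8) + (-11) + ? → (5,2) = -65 − (-43) = -22.
Using column 2: -16 + (-15) + (-3) + (-22) + ? → (3,2) = -65 − (-56) = -9.
Column 5 needs -65; the known cells sum to -42, so (3,5) = -23.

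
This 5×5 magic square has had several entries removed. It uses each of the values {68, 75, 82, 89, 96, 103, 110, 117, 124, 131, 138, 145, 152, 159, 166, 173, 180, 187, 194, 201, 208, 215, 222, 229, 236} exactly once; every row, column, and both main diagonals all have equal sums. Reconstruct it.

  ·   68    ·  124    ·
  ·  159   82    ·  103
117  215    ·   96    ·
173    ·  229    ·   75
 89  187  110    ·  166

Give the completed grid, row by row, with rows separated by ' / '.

145 68 201 124 222 / 236 159 82 180 103 / 117 215 138 96 194 / 173 131 229 152 75 / 89 187 110 208 166

The 25 entries sum to 3800, so each line sums to 3800/5 = 760.
The remaining cell in row 5 is (5,4) = 760 − 552 = 208.
Column 2: 68 + 159 + 215 + 187 + ? = 760, so (4,2) = 131.
The remaining cell in row 4 is (4,4) = 760 − 608 = 152.
Using column 4: 124 + 96 + 152 + 208 + ? → (2,4) = 760 − 580 = 180.
Row 2 must total 760; the given cells sum to 524, so (2,1) = 236.
From column 1, 760 − (236 + 117 + 173 + 89) gives (1,1) = 145.
Using main diagonal: 145 + 159 + 152 + 166 + ? → (3,3) = 760 − 622 = 138.
The remaining cell in anti-diagonal is (1,5) = 760 − 538 = 222.
Row 1 must total 760; the given cells sum to 559, so (1,3) = 201.
Row 3 must total 760; the given cells sum to 566, so (3,5) = 194.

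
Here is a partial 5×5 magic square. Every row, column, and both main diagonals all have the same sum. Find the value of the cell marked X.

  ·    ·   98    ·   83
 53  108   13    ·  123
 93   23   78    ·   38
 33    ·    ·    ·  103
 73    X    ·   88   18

Column 5 is complete and sums to 365; that is the magic constant.
Using row 2: 53 + 108 + 13 + 123 + ? → (2,4) = 365 − 297 = 68.
From row 3, 365 − (93 + 23 + 78 + 38) gives (3,4) = 133.
Using column 1: 53 + 93 + 33 + 73 + ? → (1,1) = 365 − 252 = 113.
Using main diagonal: 113 + 108 + 78 + 18 + ? → (4,4) = 365 − 317 = 48.
Using anti-diagonal: 83 + 68 + 78 + 73 + ? → (4,2) = 365 − 302 = 63.
Row 4 must total 365; the given cells sum to 247, so (4,3) = 118.
Column 3 needs 365; the known cells sum to 307, so (5,3) = 58.
Column 4 must total 365; the given cells sum to 337, so (1,4) = 28.
Row 1 needs 365; the known cells sum to 322, so (1,2) = 43.
Using row 5: 73 + 58 + 88 + 18 + ? → (5,2) = 365 − 237 = 128.

128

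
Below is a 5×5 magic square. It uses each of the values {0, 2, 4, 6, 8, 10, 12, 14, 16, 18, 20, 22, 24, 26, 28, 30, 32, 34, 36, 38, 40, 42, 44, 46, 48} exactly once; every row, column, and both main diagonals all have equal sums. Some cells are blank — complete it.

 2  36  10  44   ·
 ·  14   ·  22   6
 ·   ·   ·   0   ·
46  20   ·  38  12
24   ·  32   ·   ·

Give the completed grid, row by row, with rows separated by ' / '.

2 36 10 44 28 / 30 14 48 22 6 / 18 42 26 0 34 / 46 20 4 38 12 / 24 8 32 16 40

The 25 entries sum to 600, so each line sums to 600/5 = 120.
Using row 1: 2 + 36 + 10 + 44 + ? → (1,5) = 120 − 92 = 28.
Row 4 needs 120; the known cells sum to 116, so (4,3) = 4.
From column 4, 120 − (44 + 22 + 0 + 38) gives (5,4) = 16.
The remaining cell in anti-diagonal is (3,3) = 120 − 94 = 26.
From column 3, 120 − (10 + 26 + 4 + 32) gives (2,3) = 48.
Using main diagonal: 2 + 14 + 26 + 38 + ? → (5,5) = 120 − 80 = 40.
Row 2: 14 + 48 + 22 + 6 + ? = 120, so (2,1) = 30.
Using row 5: 24 + 32 + 16 + 40 + ? → (5,2) = 120 − 112 = 8.
Column 1 needs 120; the known cells sum to 102, so (3,1) = 18.
Column 2 must total 120; the given cells sum to 78, so (3,2) = 42.
Column 5: 28 + 6 + 12 + 40 + ? = 120, so (3,5) = 34.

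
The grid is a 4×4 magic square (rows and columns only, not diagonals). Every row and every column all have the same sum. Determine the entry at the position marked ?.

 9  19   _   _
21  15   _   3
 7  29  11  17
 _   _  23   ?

Row 3 is complete and sums to 64; that is the magic constant.
From row 2, 64 − (21 + 15 + 3) gives (2,3) = 25.
Column 1: 9 + 21 + 7 + ? = 64, so (4,1) = 27.
Using column 2: 19 + 15 + 29 + ? → (4,2) = 64 − 63 = 1.
Using column 3: 25 + 11 + 23 + ? → (1,3) = 64 − 59 = 5.
Using row 1: 9 + 19 + 5 + ? → (1,4) = 64 − 33 = 31.
Row 4 must total 64; the given cells sum to 51, so (4,4) = 13.

13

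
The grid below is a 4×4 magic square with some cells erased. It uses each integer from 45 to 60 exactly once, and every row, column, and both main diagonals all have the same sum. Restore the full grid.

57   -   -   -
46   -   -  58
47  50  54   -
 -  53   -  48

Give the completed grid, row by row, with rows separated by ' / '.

The entries are 45 through 60, which sum to 840, so each line sums to 840/4 = 210.
The remaining cell in row 3 is (3,4) = 210 − 151 = 59.
Column 1 needs 210; the known cells sum to 150, so (4,1) = 60.
Column 4: 58 + 59 + 48 + ? = 210, so (1,4) = 45.
Main diagonal: 57 + 54 + 48 + ? = 210, so (2,2) = 51.
Using anti-diagonal: 45 + 50 + 60 + ? → (2,3) = 210 − 155 = 55.
The remaining cell in row 4 is (4,3) = 210 − 161 = 49.
Column 2 needs 210; the known cells sum to 154, so (1,2) = 56.
Column 3: 55 + 54 + 49 + ? = 210, so (1,3) = 52.

57 56 52 45 / 46 51 55 58 / 47 50 54 59 / 60 53 49 48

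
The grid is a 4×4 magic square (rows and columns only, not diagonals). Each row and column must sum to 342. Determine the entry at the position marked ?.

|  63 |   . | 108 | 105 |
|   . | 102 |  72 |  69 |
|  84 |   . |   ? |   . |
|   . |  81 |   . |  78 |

Row 1 must total 342; the given cells sum to 276, so (1,2) = 66.
Row 2 needs 342; the known cells sum to 243, so (2,1) = 99.
Column 1 needs 342; the known cells sum to 246, so (4,1) = 96.
Column 2 needs 342; the known cells sum to 249, so (3,2) = 93.
Using column 4: 105 + 69 + 78 + ? → (3,4) = 342 − 252 = 90.
Row 3 must total 342; the given cells sum to 267, so (3,3) = 75.

75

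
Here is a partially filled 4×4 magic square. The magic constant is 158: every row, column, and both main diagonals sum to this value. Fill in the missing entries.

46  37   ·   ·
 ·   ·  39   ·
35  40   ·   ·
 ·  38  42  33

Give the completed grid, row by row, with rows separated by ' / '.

Row 4: 38 + 42 + 33 + ? = 158, so (4,1) = 45.
The remaining cell in column 1 is (2,1) = 158 − 126 = 32.
The remaining cell in column 2 is (2,2) = 158 − 115 = 43.
The remaining cell in main diagonal is (3,3) = 158 − 122 = 36.
Anti-diagonal must total 158; the given cells sum to 124, so (1,4) = 34.
Row 1 must total 158; the given cells sum to 117, so (1,3) = 41.
Using row 2: 32 + 43 + 39 + ? → (2,4) = 158 − 114 = 44.
Row 3 must total 158; the given cells sum to 111, so (3,4) = 47.

46 37 41 34 / 32 43 39 44 / 35 40 36 47 / 45 38 42 33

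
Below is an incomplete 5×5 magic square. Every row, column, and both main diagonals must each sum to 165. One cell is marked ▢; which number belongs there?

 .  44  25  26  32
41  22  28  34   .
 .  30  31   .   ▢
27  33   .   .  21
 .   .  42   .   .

43

Row 1: 44 + 25 + 26 + 32 + ? = 165, so (1,1) = 38.
The remaining cell in row 2 is (2,5) = 165 − 125 = 40.
Column 2: 44 + 22 + 30 + 33 + ? = 165, so (5,2) = 36.
Column 3 must total 165; the given cells sum to 126, so (4,3) = 39.
Anti-diagonal needs 165; the known cells sum to 130, so (5,1) = 35.
The remaining cell in row 4 is (4,4) = 165 − 120 = 45.
From column 1, 165 − (38 + 41 + 27 + 35) gives (3,1) = 24.
From main diagonal, 165 − (38 + 22 + 31 + 45) gives (5,5) = 29.
From row 5, 165 − (35 + 36 + 42 + 29) gives (5,4) = 23.
From column 4, 165 − (26 + 34 + 45 + 23) gives (3,4) = 37.
Column 5 must total 165; the given cells sum to 122, so (3,5) = 43.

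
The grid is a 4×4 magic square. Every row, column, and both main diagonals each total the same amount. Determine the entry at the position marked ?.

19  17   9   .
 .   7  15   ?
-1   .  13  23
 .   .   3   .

Column 3 is complete and sums to 40; that is the magic constant.
Row 1 needs 40; the known cells sum to 45, so (1,4) = -5.
From row 3, 40 − (-1 + 13 + 23) gives (3,2) = 5.
Column 2 needs 40; the known cells sum to 29, so (4,2) = 11.
Main diagonal needs 40; the known cells sum to 39, so (4,4) = 1.
Anti-diagonal must total 40; the given cells sum to 15, so (4,1) = 25.
Using column 1: 19 + (-1) + 25 + ? → (2,1) = 40 − 43 = -3.
The remaining cell in column 4 is (2,4) = 40 − 19 = 21.

21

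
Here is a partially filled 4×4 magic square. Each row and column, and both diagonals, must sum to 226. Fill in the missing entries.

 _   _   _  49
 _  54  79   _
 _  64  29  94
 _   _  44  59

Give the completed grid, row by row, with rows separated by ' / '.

Row 3 must total 226; the given cells sum to 187, so (3,1) = 39.
From column 3, 226 − (79 + 29 + 44) gives (1,3) = 74.
Column 4 needs 226; the known cells sum to 202, so (2,4) = 24.
From main diagonal, 226 − (54 + 29 + 59) gives (1,1) = 84.
The remaining cell in anti-diagonal is (4,1) = 226 − 192 = 34.
The remaining cell in row 1 is (1,2) = 226 − 207 = 19.
Row 2: 54 + 79 + 24 + ? = 226, so (2,1) = 69.
Row 4: 34 + 44 + 59 + ? = 226, so (4,2) = 89.

84 19 74 49 / 69 54 79 24 / 39 64 29 94 / 34 89 44 59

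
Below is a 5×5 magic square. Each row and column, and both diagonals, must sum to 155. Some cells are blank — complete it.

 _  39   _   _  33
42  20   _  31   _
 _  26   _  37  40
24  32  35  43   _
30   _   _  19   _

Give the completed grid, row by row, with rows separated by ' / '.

36 39 22 25 33 / 42 20 28 31 34 / 23 26 29 37 40 / 24 32 35 43 21 / 30 38 41 19 27

From row 4, 155 − (24 + 32 + 35 + 43) gives (4,5) = 21.
The remaining cell in column 2 is (5,2) = 155 − 117 = 38.
The remaining cell in column 4 is (1,4) = 155 − 130 = 25.
Anti-diagonal needs 155; the known cells sum to 126, so (3,3) = 29.
Row 3: 26 + 29 + 37 + 40 + ? = 155, so (3,1) = 23.
Column 1 must total 155; the given cells sum to 119, so (1,1) = 36.
From main diagonal, 155 − (36 + 20 + 29 + 43) gives (5,5) = 27.
The remaining cell in row 1 is (1,3) = 155 − 133 = 22.
Row 5: 30 + 38 + 19 + 27 + ? = 155, so (5,3) = 41.
Column 3 needs 155; the known cells sum to 127, so (2,3) = 28.
From column 5, 155 − (33 + 40 + 21 + 27) gives (2,5) = 34.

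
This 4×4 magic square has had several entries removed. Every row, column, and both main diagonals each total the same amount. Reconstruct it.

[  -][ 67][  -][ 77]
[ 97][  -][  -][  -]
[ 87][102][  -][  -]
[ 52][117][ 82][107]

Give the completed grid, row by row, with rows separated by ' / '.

122 67 92 77 / 97 72 127 62 / 87 102 57 112 / 52 117 82 107

Row 4 is already complete: 52 + 117 + 82 + 107 = 358, so that is the magic constant.
Using column 1: 97 + 87 + 52 + ? → (1,1) = 358 − 236 = 122.
The remaining cell in column 2 is (2,2) = 358 − 286 = 72.
Main diagonal: 122 + 72 + 107 + ? = 358, so (3,3) = 57.
Using anti-diagonal: 77 + 102 + 52 + ? → (2,3) = 358 − 231 = 127.
Row 1 must total 358; the given cells sum to 266, so (1,3) = 92.
Using row 2: 97 + 72 + 127 + ? → (2,4) = 358 − 296 = 62.
Row 3 needs 358; the known cells sum to 246, so (3,4) = 112.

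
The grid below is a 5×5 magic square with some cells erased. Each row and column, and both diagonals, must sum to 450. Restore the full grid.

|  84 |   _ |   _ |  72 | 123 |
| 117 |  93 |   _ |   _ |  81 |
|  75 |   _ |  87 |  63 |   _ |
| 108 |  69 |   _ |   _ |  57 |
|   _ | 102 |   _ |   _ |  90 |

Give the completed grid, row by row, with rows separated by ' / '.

84 60 111 72 123 / 117 93 54 105 81 / 75 126 87 63 99 / 108 69 120 96 57 / 66 102 78 114 90

Column 1: 84 + 117 + 75 + 108 + ? = 450, so (5,1) = 66.
Column 5 must total 450; the given cells sum to 351, so (3,5) = 99.
From main diagonal, 450 − (84 + 93 + 87 + 90) gives (4,4) = 96.
Anti-diagonal must total 450; the given cells sum to 345, so (2,4) = 105.
The remaining cell in row 2 is (2,3) = 450 − 396 = 54.
Row 3 must total 450; the given cells sum to 324, so (3,2) = 126.
From row 4, 450 − (108 + 69 + 96 + 57) gives (4,3) = 120.
Column 2 needs 450; the known cells sum to 390, so (1,2) = 60.
Using column 4: 72 + 105 + 63 + 96 + ? → (5,4) = 450 − 336 = 114.
Row 1: 84 + 60 + 72 + 123 + ? = 450, so (1,3) = 111.
Using row 5: 66 + 102 + 114 + 90 + ? → (5,3) = 450 − 372 = 78.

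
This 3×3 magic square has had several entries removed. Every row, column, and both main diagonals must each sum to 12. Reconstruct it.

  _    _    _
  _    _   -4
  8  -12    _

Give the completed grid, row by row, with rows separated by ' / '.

Row 3 needs 12; the known cells sum to -4, so (3,3) = 16.
Column 3 needs 12; the known cells sum to 12, so (1,3) = 0.
Using anti-diagonal: 0 + 8 + ? → (2,2) = 12 − 8 = 4.
Row 2 needs 12; the known cells sum to 0, so (2,1) = 12.
From column 1, 12 − (12 + 8) gives (1,1) = -8.
Column 2: 4 + (-12) + ? = 12, so (1,2) = 20.

-8 20 0 / 12 4 -4 / 8 -12 16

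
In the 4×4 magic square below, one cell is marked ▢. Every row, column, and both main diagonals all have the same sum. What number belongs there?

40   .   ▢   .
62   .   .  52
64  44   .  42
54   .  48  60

Column 1 is complete and sums to 220; that is the magic constant.
Using row 3: 64 + 44 + 42 + ? → (3,3) = 220 − 150 = 70.
From row 4, 220 − (54 + 48 + 60) gives (4,2) = 58.
Using column 4: 52 + 42 + 60 + ? → (1,4) = 220 − 154 = 66.
The remaining cell in main diagonal is (2,2) = 220 − 170 = 50.
Anti-diagonal must total 220; the given cells sum to 164, so (2,3) = 56.
Column 2 needs 220; the known cells sum to 152, so (1,2) = 68.
The remaining cell in column 3 is (1,3) = 220 − 174 = 46.

46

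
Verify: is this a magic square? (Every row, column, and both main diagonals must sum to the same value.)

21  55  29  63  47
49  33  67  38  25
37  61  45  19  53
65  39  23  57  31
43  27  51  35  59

Row 1: 21 + 55 + 29 + 63 + 47 = 215.
Row 2: 49 + 33 + 67 + 38 + 25 = 212.
Row 3: 37 + 61 + 45 + 19 + 53 = 215.
Row 4: 65 + 39 + 23 + 57 + 31 = 215.
Row 5: 43 + 27 + 51 + 35 + 59 = 215.
Column 1: 21 + 49 + 37 + 65 + 43 = 215.
Column 2: 55 + 33 + 61 + 39 + 27 = 215.
Column 3: 29 + 67 + 45 + 23 + 51 = 215.
Column 4: 63 + 38 + 19 + 57 + 35 = 212.
Column 5: 47 + 25 + 53 + 31 + 59 = 215.
Main diagonal: 21 + 33 + 45 + 57 + 59 = 215.
Anti-diagonal: 47 + 38 + 45 + 39 + 43 = 212.

No — row 3 sums to 215 but row 2 sums to 212.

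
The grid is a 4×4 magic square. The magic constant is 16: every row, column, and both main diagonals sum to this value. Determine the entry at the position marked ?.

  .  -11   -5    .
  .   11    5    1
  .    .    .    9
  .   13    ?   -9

19

Row 2 needs 16; the known cells sum to 17, so (2,1) = -1.
Column 2 needs 16; the known cells sum to 13, so (3,2) = 3.
The remaining cell in column 4 is (1,4) = 16 − 1 = 15.
Anti-diagonal: 15 + 5 + 3 + ? = 16, so (4,1) = -7.
From row 1, 16 − (-11 + (-5) + 15) gives (1,1) = 17.
Row 4 must total 16; the given cells sum to -3, so (4,3) = 19.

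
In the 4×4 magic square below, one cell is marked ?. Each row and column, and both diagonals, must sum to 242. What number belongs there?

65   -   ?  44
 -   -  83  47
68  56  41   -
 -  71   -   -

The remaining cell in row 3 is (3,4) = 242 − 165 = 77.
The remaining cell in column 4 is (4,4) = 242 − 168 = 74.
From main diagonal, 242 − (65 + 41 + 74) gives (2,2) = 62.
Anti-diagonal: 44 + 83 + 56 + ? = 242, so (4,1) = 59.
Row 2: 62 + 83 + 47 + ? = 242, so (2,1) = 50.
Row 4 must total 242; the given cells sum to 204, so (4,3) = 38.
Using column 2: 62 + 56 + 71 + ? → (1,2) = 242 − 189 = 53.
Column 3: 83 + 41 + 38 + ? = 242, so (1,3) = 80.

80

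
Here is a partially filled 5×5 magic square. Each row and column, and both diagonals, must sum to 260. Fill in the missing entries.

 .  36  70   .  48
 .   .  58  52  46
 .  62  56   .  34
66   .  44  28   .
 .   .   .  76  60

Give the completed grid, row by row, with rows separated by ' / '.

From column 3, 260 − (70 + 58 + 56 + 44) gives (5,3) = 32.
Column 5 must total 260; the given cells sum to 188, so (4,5) = 72.
From row 4, 260 − (66 + 44 + 28 + 72) gives (4,2) = 50.
Anti-diagonal: 48 + 52 + 56 + 50 + ? = 260, so (5,1) = 54.
Row 5 needs 260; the known cells sum to 222, so (5,2) = 38.
Column 2 needs 260; the known cells sum to 186, so (2,2) = 74.
Main diagonal must total 260; the given cells sum to 218, so (1,1) = 42.
Row 1 must total 260; the given cells sum to 196, so (1,4) = 64.
The remaining cell in row 2 is (2,1) = 260 − 230 = 30.
Using column 1: 42 + 30 + 66 + 54 + ? → (3,1) = 260 − 192 = 68.
Column 4: 64 + 52 + 28 + 76 + ? = 260, so (3,4) = 40.

42 36 70 64 48 / 30 74 58 52 46 / 68 62 56 40 34 / 66 50 44 28 72 / 54 38 32 76 60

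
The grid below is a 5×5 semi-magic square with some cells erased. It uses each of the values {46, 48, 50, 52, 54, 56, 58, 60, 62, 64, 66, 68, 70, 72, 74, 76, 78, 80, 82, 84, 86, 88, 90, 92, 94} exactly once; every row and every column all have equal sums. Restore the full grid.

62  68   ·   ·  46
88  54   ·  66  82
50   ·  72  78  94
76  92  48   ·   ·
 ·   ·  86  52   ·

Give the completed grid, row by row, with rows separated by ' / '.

62 68 84 90 46 / 88 54 60 66 82 / 50 56 72 78 94 / 76 92 48 64 70 / 74 80 86 52 58

The 25 entries sum to 1750, so each line sums to 1750/5 = 350.
From row 2, 350 − (88 + 54 + 66 + 82) gives (2,3) = 60.
From row 3, 350 − (50 + 72 + 78 + 94) gives (3,2) = 56.
Column 1 needs 350; the known cells sum to 276, so (5,1) = 74.
Column 2: 68 + 54 + 56 + 92 + ? = 350, so (5,2) = 80.
Column 3 must total 350; the given cells sum to 266, so (1,3) = 84.
The remaining cell in row 1 is (1,4) = 350 − 260 = 90.
The remaining cell in row 5 is (5,5) = 350 − 292 = 58.
Using column 4: 90 + 66 + 78 + 52 + ? → (4,4) = 350 − 286 = 64.
Column 5: 46 + 82 + 94 + 58 + ? = 350, so (4,5) = 70.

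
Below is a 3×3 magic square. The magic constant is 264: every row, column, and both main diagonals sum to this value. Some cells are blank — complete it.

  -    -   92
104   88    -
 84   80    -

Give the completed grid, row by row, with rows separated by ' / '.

76 96 92 / 104 88 72 / 84 80 100

Row 2: 104 + 88 + ? = 264, so (2,3) = 72.
Row 3 must total 264; the given cells sum to 164, so (3,3) = 100.
From column 1, 264 − (104 + 84) gives (1,1) = 76.
Column 2 needs 264; the known cells sum to 168, so (1,2) = 96.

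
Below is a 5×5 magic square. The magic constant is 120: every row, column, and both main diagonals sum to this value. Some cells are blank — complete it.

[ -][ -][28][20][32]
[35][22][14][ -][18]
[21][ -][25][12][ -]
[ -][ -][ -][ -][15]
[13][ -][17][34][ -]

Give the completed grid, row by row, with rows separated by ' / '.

Row 2: 35 + 22 + 14 + 18 + ? = 120, so (2,4) = 31.
Column 3 must total 120; the given cells sum to 84, so (4,3) = 36.
Using column 4: 20 + 31 + 12 + 34 + ? → (4,4) = 120 − 97 = 23.
Anti-diagonal: 32 + 31 + 25 + 13 + ? = 120, so (4,2) = 19.
The remaining cell in row 4 is (4,1) = 120 − 93 = 27.
Column 1 needs 120; the known cells sum to 96, so (1,1) = 24.
Main diagonal needs 120; the known cells sum to 94, so (5,5) = 26.
From row 1, 120 − (24 + 28 + 20 + 32) gives (1,2) = 16.
From row 5, 120 − (13 + 17 + 34 + 26) gives (5,2) = 30.
Column 2 needs 120; the known cells sum to 87, so (3,2) = 33.
Using column 5: 32 + 18 + 15 + 26 + ? → (3,5) = 120 − 91 = 29.

24 16 28 20 32 / 35 22 14 31 18 / 21 33 25 12 29 / 27 19 36 23 15 / 13 30 17 34 26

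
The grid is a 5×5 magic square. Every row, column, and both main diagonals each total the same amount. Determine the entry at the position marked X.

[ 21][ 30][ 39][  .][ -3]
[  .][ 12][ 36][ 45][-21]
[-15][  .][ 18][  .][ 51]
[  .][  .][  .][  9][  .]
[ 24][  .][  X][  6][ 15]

Main diagonal is complete and sums to 75; that is the magic constant.
Row 1: 21 + 30 + 39 + (-3) + ? = 75, so (1,4) = -12.
Row 2 needs 75; the known cells sum to 72, so (2,1) = 3.
Using column 1: 21 + 3 + (-15) + 24 + ? → (4,1) = 75 − 33 = 42.
Column 4: -12 + 45 + 9 + 6 + ? = 75, so (3,4) = 27.
Column 5 needs 75; the known cells sum to 42, so (4,5) = 33.
Anti-diagonal: -3 + 45 + 18 + 24 + ? = 75, so (4,2) = -9.
Row 3: -15 + 18 + 27 + 51 + ? = 75, so (3,2) = -6.
Row 4 needs 75; the known cells sum to 75, so (4,3) = 0.
Column 2 must total 75; the given cells sum to 27, so (5,2) = 48.
Using column 3: 39 + 36 + 18 + 0 + ? → (5,3) = 75 − 93 = -18.

-18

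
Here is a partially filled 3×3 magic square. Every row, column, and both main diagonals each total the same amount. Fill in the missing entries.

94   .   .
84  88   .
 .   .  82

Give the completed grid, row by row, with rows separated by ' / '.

94 80 90 / 84 88 92 / 86 96 82

Main diagonal is already complete: 94 + 88 + 82 = 264, so that is the magic constant.
Row 2 must total 264; the given cells sum to 172, so (2,3) = 92.
Column 1 must total 264; the given cells sum to 178, so (3,1) = 86.
Using column 3: 92 + 82 + ? → (1,3) = 264 − 174 = 90.
Row 1 needs 264; the known cells sum to 184, so (1,2) = 80.
From row 3, 264 − (86 + 82) gives (3,2) = 96.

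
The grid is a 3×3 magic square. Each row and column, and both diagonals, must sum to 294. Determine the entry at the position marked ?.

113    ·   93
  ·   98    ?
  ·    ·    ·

Row 1 needs 294; the known cells sum to 206, so (1,2) = 88.
Using column 2: 88 + 98 + ? → (3,2) = 294 − 186 = 108.
Main diagonal needs 294; the known cells sum to 211, so (3,3) = 83.
The remaining cell in anti-diagonal is (3,1) = 294 − 191 = 103.
The remaining cell in column 1 is (2,1) = 294 − 216 = 78.
The remaining cell in column 3 is (2,3) = 294 − 176 = 118.

118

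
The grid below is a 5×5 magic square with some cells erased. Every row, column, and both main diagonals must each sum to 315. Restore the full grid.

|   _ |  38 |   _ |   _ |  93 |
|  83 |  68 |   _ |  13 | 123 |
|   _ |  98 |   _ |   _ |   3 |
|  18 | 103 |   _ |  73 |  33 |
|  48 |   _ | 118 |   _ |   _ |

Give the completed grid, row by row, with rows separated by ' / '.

53 38 23 108 93 / 83 68 28 13 123 / 113 98 58 43 3 / 18 103 88 73 33 / 48 8 118 78 63

From row 2, 315 − (83 + 68 + 13 + 123) gives (2,3) = 28.
From row 4, 315 − (18 + 103 + 73 + 33) gives (4,3) = 88.
The remaining cell in column 2 is (5,2) = 315 − 307 = 8.
Column 5: 93 + 123 + 3 + 33 + ? = 315, so (5,5) = 63.
Using anti-diagonal: 93 + 13 + 103 + 48 + ? → (3,3) = 315 − 257 = 58.
Row 5 needs 315; the known cells sum to 237, so (5,4) = 78.
Using column 3: 28 + 58 + 88 + 118 + ? → (1,3) = 315 − 292 = 23.
Main diagonal: 68 + 58 + 73 + 63 + ? = 315, so (1,1) = 53.
Row 1: 53 + 38 + 23 + 93 + ? = 315, so (1,4) = 108.
The remaining cell in column 1 is (3,1) = 315 − 202 = 113.
Column 4 needs 315; the known cells sum to 272, so (3,4) = 43.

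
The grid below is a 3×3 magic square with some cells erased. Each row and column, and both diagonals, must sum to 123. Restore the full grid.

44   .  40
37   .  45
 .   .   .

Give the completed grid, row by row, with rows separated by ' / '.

44 39 40 / 37 41 45 / 42 43 38

From row 1, 123 − (44 + 40) gives (1,2) = 39.
Row 2 needs 123; the known cells sum to 82, so (2,2) = 41.
Column 1 must total 123; the given cells sum to 81, so (3,1) = 42.
From column 2, 123 − (39 + 41) gives (3,2) = 43.
The remaining cell in column 3 is (3,3) = 123 − 85 = 38.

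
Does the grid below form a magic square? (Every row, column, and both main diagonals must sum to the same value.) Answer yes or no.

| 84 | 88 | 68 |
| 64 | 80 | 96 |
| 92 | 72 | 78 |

No — column 3 sums to 242 but column 2 sums to 240.

Row 1: 84 + 88 + 68 = 240.
Row 2: 64 + 80 + 96 = 240.
Row 3: 92 + 72 + 78 = 242.
Column 1: 84 + 64 + 92 = 240.
Column 2: 88 + 80 + 72 = 240.
Column 3: 68 + 96 + 78 = 242.
Main diagonal: 84 + 80 + 78 = 242.
Anti-diagonal: 68 + 80 + 92 = 240.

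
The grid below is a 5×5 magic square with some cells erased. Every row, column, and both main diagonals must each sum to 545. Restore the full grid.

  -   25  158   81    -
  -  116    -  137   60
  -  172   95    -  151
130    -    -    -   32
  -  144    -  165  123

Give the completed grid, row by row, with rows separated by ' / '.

102 25 158 81 179 / 193 116 39 137 60 / 74 172 95 53 151 / 130 88 186 109 32 / 46 144 67 165 123

Column 2 must total 545; the given cells sum to 457, so (4,2) = 88.
The remaining cell in column 5 is (1,5) = 545 − 366 = 179.
Anti-diagonal needs 545; the known cells sum to 499, so (5,1) = 46.
Using row 1: 25 + 158 + 81 + 179 + ? → (1,1) = 545 − 443 = 102.
Using row 5: 46 + 144 + 165 + 123 + ? → (5,3) = 545 − 478 = 67.
Main diagonal needs 545; the known cells sum to 436, so (4,4) = 109.
Row 4: 130 + 88 + 109 + 32 + ? = 545, so (4,3) = 186.
Column 3 must total 545; the given cells sum to 506, so (2,3) = 39.
Column 4: 81 + 137 + 109 + 165 + ? = 545, so (3,4) = 53.
Using row 2: 116 + 39 + 137 + 60 + ? → (2,1) = 545 − 352 = 193.
Row 3 needs 545; the known cells sum to 471, so (3,1) = 74.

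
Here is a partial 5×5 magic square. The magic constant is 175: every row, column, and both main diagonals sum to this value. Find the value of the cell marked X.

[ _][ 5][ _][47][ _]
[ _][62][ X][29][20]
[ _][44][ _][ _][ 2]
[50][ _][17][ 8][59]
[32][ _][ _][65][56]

53

Row 4 must total 175; the given cells sum to 134, so (4,2) = 41.
Column 2: 5 + 62 + 44 + 41 + ? = 175, so (5,2) = 23.
Column 4: 47 + 29 + 8 + 65 + ? = 175, so (3,4) = 26.
The remaining cell in column 5 is (1,5) = 175 − 137 = 38.
Anti-diagonal needs 175; the known cells sum to 140, so (3,3) = 35.
Using row 3: 44 + 35 + 26 + 2 + ? → (3,1) = 175 − 107 = 68.
Row 5 needs 175; the known cells sum to 176, so (5,3) = -1.
Main diagonal: 62 + 35 + 8 + 56 + ? = 175, so (1,1) = 14.
From row 1, 175 − (14 + 5 + 47 + 38) gives (1,3) = 71.
Using column 1: 14 + 68 + 50 + 32 + ? → (2,1) = 175 − 164 = 11.
The remaining cell in column 3 is (2,3) = 175 − 122 = 53.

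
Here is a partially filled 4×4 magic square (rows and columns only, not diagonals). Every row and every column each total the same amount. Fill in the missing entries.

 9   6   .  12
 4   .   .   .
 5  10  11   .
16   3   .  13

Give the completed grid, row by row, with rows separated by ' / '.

9 6 7 12 / 4 15 14 1 / 5 10 11 8 / 16 3 2 13

Column 1 is already complete: 9 + 4 + 5 + 16 = 34, so that is the magic constant.
The remaining cell in row 1 is (1,3) = 34 − 27 = 7.
The remaining cell in row 3 is (3,4) = 34 − 26 = 8.
Row 4: 16 + 3 + 13 + ? = 34, so (4,3) = 2.
Column 2: 6 + 10 + 3 + ? = 34, so (2,2) = 15.
Column 3: 7 + 11 + 2 + ? = 34, so (2,3) = 14.
Using column 4: 12 + 8 + 13 + ? → (2,4) = 34 − 33 = 1.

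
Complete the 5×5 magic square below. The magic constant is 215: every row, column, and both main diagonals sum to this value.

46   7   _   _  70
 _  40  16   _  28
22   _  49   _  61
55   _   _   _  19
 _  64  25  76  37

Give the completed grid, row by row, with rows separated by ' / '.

46 7 58 34 70 / 79 40 16 52 28 / 22 73 49 10 61 / 55 31 67 43 19 / 13 64 25 76 37

Row 5 needs 215; the known cells sum to 202, so (5,1) = 13.
Column 1 must total 215; the given cells sum to 136, so (2,1) = 79.
Using main diagonal: 46 + 40 + 49 + 37 + ? → (4,4) = 215 − 172 = 43.
Row 2 must total 215; the given cells sum to 163, so (2,4) = 52.
The remaining cell in anti-diagonal is (4,2) = 215 − 184 = 31.
Row 4: 55 + 31 + 43 + 19 + ? = 215, so (4,3) = 67.
Using column 2: 7 + 40 + 31 + 64 + ? → (3,2) = 215 − 142 = 73.
Column 3 must total 215; the given cells sum to 157, so (1,3) = 58.
Row 1 must total 215; the given cells sum to 181, so (1,4) = 34.
Using row 3: 22 + 73 + 49 + 61 + ? → (3,4) = 215 − 205 = 10.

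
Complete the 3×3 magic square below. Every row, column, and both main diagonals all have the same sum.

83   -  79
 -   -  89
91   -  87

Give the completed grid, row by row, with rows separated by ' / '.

83 93 79 / 81 85 89 / 91 77 87

Column 3 is already complete: 79 + 89 + 87 = 255, so that is the magic constant.
Row 1 must total 255; the given cells sum to 162, so (1,2) = 93.
Row 3 must total 255; the given cells sum to 178, so (3,2) = 77.
Column 1 must total 255; the given cells sum to 174, so (2,1) = 81.
Column 2: 93 + 77 + ? = 255, so (2,2) = 85.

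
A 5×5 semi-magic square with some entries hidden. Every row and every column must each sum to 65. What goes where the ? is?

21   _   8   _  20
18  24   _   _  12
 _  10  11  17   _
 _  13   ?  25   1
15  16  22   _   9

19

From row 5, 65 − (15 + 16 + 22 + 9) gives (5,4) = 3.
Column 2 needs 65; the known cells sum to 63, so (1,2) = 2.
From column 5, 65 − (20 + 12 + 1 + 9) gives (3,5) = 23.
Using row 1: 21 + 2 + 8 + 20 + ? → (1,4) = 65 − 51 = 14.
The remaining cell in row 3 is (3,1) = 65 − 61 = 4.
From column 1, 65 − (21 + 18 + 4 + 15) gives (4,1) = 7.
Column 4 needs 65; the known cells sum to 59, so (2,4) = 6.
Row 2 needs 65; the known cells sum to 60, so (2,3) = 5.
Using row 4: 7 + 13 + 25 + 1 + ? → (4,3) = 65 − 46 = 19.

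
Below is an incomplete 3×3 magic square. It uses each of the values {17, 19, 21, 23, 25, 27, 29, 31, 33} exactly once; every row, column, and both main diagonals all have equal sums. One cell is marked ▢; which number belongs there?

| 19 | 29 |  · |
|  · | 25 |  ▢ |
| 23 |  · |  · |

17

The 9 entries sum to 225, so each line sums to 225/3 = 75.
Row 1 must total 75; the given cells sum to 48, so (1,3) = 27.
The remaining cell in column 1 is (2,1) = 75 − 42 = 33.
Column 2: 29 + 25 + ? = 75, so (3,2) = 21.
From main diagonal, 75 − (19 + 25) gives (3,3) = 31.
Row 2 needs 75; the known cells sum to 58, so (2,3) = 17.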